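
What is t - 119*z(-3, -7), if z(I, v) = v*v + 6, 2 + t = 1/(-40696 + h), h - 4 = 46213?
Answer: -36145986/5521 ≈ -6547.0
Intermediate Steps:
h = 46217 (h = 4 + 46213 = 46217)
t = -11041/5521 (t = -2 + 1/(-40696 + 46217) = -2 + 1/5521 = -11041/5521 ≈ -1.9998)
z(I, v) = 6 + v² (z(I, v) = v² + 6 = 6 + v²)
t - 119*z(-3, -7) = -11041/5521 - 119*(6 + (-7)²) = -11041/5521 - 119*(6 + 49) = -11041/5521 - 119*55 = -11041/5521 - 6545 = -36145986/5521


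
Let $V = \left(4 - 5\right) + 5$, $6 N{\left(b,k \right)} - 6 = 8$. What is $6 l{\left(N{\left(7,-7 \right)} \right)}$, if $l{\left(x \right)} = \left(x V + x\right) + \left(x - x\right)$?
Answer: $70$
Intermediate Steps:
$N{\left(b,k \right)} = \frac{7}{3}$ ($N{\left(b,k \right)} = 1 + \frac{1}{6} \cdot 8 = 1 + \frac{4}{3} = \frac{7}{3}$)
$V = 4$ ($V = -1 + 5 = 4$)
$l{\left(x \right)} = 5 x$ ($l{\left(x \right)} = \left(x 4 + x\right) + \left(x - x\right) = \left(4 x + x\right) + 0 = 5 x + 0 = 5 x$)
$6 l{\left(N{\left(7,-7 \right)} \right)} = 6 \cdot 5 \cdot \frac{7}{3} = 6 \cdot \frac{35}{3} = 70$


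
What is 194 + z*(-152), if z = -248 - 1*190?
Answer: 66770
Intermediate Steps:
z = -438 (z = -248 - 190 = -438)
194 + z*(-152) = 194 - 438*(-152) = 194 + 66576 = 66770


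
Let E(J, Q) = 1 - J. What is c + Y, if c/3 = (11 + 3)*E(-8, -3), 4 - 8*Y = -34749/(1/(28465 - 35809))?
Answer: -63798407/2 ≈ -3.1899e+7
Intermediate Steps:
Y = -63799163/2 (Y = ½ - (-34749)/(8*(1/(28465 - 35809))) = ½ - (-34749)/(8*(1/(-7344))) = ½ - (-34749)/(8*(-1/7344)) = ½ - (-34749)*(-7344)/8 = ½ - ⅛*255196656 = ½ - 31899582 = -63799163/2 ≈ -3.1900e+7)
c = 378 (c = 3*((11 + 3)*(1 - 1*(-8))) = 3*(14*(1 + 8)) = 3*(14*9) = 3*126 = 378)
c + Y = 378 - 63799163/2 = -63798407/2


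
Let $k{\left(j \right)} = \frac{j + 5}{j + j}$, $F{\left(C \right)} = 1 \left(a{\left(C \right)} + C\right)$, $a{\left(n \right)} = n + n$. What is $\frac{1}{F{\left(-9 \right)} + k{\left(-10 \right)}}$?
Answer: $- \frac{4}{107} \approx -0.037383$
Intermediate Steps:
$a{\left(n \right)} = 2 n$
$F{\left(C \right)} = 3 C$ ($F{\left(C \right)} = 1 \left(2 C + C\right) = 1 \cdot 3 C = 3 C$)
$k{\left(j \right)} = \frac{5 + j}{2 j}$
$\frac{1}{F{\left(-9 \right)} + k{\left(-10 \right)}} = \frac{1}{3 \left(-9\right) + \frac{5 - 10}{2 \left(-10\right)}} = \frac{1}{-27 + \frac{1}{2} \left(- \frac{1}{10}\right) \left(-5\right)} = \frac{1}{-27 + \frac{1}{4}} = \frac{1}{- \frac{107}{4}} = - \frac{4}{107}$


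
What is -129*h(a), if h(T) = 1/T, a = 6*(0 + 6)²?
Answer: -43/72 ≈ -0.59722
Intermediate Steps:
a = 216 (a = 6*6² = 6*36 = 216)
-129*h(a) = -129/216 = -129*1/216 = -43/72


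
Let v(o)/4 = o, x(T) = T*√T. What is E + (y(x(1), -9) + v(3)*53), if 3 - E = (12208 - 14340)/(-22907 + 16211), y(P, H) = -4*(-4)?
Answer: 1095937/1674 ≈ 654.68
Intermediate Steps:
x(T) = T^(3/2)
v(o) = 4*o
y(P, H) = 16
E = 4489/1674 (E = 3 - (12208 - 14340)/(-22907 + 16211) = 3 - (-2132)/(-6696) = 3 - (-2132)*(-1)/6696 = 3 - 1*533/1674 = 3 - 533/1674 = 4489/1674 ≈ 2.6816)
E + (y(x(1), -9) + v(3)*53) = 4489/1674 + (16 + (4*3)*53) = 4489/1674 + (16 + 12*53) = 4489/1674 + (16 + 636) = 4489/1674 + 652 = 1095937/1674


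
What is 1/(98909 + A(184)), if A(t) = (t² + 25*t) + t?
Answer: 1/137549 ≈ 7.2701e-6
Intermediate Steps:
A(t) = t² + 26*t
1/(98909 + A(184)) = 1/(98909 + 184*(26 + 184)) = 1/(98909 + 184*210) = 1/(98909 + 38640) = 1/137549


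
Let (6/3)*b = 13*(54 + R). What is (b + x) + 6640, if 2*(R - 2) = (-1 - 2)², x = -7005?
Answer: 113/4 ≈ 28.250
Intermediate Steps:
R = 13/2 (R = 2 + (-1 - 2)²/2 = 2 + (½)*(-3)² = 2 + (½)*9 = 2 + 9/2 = 13/2 ≈ 6.5000)
b = 1573/4 (b = (13*(54 + 13/2))/2 = (13*(121/2))/2 = (½)*(1573/2) = 1573/4 ≈ 393.25)
(b + x) + 6640 = (1573/4 - 7005) + 6640 = -26447/4 + 6640 = 113/4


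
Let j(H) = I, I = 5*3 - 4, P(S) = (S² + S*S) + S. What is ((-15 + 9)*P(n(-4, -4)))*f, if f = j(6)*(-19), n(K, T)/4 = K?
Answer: 621984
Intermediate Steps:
n(K, T) = 4*K
P(S) = S + 2*S² (P(S) = (S² + S²) + S = 2*S² + S = S + 2*S²)
I = 11 (I = 15 - 4 = 11)
j(H) = 11
f = -209 (f = 11*(-19) = -209)
((-15 + 9)*P(n(-4, -4)))*f = ((-15 + 9)*((4*(-4))*(1 + 2*(4*(-4)))))*(-209) = -(-96)*(1 + 2*(-16))*(-209) = -(-96)*(1 - 32)*(-209) = -(-96)*(-31)*(-209) = -6*496*(-209) = -2976*(-209) = 621984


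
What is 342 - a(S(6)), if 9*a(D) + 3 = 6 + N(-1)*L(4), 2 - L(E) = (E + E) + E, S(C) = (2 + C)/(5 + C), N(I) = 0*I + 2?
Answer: 3095/9 ≈ 343.89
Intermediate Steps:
N(I) = 2 (N(I) = 0 + 2 = 2)
S(C) = (2 + C)/(5 + C)
L(E) = 2 - 3*E (L(E) = 2 - ((E + E) + E) = 2 - (2*E + E) = 2 - 3*E)
a(D) = -17/9 (a(D) = -⅓ + (6 + 2*(2 - 3*4))/9 = -⅓ + (6 + 2*(2 - 12))/9 = -⅓ + (6 + 2*(-10))/9 = -⅓ + (6 - 20)/9 = -⅓ + (⅑)*(-14) = -⅓ - 14/9 = -17/9)
342 - a(S(6)) = 342 - 1*(-17/9) = 342 + 17/9 = 3095/9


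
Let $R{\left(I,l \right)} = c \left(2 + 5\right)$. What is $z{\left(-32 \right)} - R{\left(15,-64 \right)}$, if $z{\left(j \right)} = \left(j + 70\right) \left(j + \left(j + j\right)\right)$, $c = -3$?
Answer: $-3627$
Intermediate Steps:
$z{\left(j \right)} = 3 j \left(70 + j\right)$ ($z{\left(j \right)} = \left(70 + j\right) \left(j + 2 j\right) = \left(70 + j\right) 3 j = 3 j \left(70 + j\right)$)
$R{\left(I,l \right)} = -21$ ($R{\left(I,l \right)} = - 3 \left(2 + 5\right) = \left(-3\right) 7 = -21$)
$z{\left(-32 \right)} - R{\left(15,-64 \right)} = 3 \left(-32\right) \left(70 - 32\right) - -21 = 3 \left(-32\right) 38 + 21 = -3648 + 21 = -3627$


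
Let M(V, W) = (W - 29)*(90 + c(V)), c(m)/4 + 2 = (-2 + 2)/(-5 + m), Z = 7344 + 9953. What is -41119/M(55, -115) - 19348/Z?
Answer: 68967737/29177568 ≈ 2.3637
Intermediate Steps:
Z = 17297
c(m) = -8 (c(m) = -8 + 4*((-2 + 2)/(-5 + m)) = -8 + 4*(0/(-5 + m)) = -8 + 4*0 = -8 + 0 = -8)
M(V, W) = -2378 + 82*W (M(V, W) = (W - 29)*(90 - 8) = (-29 + W)*82 = -2378 + 82*W)
-41119/M(55, -115) - 19348/Z = -41119/(-2378 + 82*(-115)) - 19348/17297 = -41119/(-2378 - 9430) - 19348*1/17297 = -41119/(-11808) - 2764/2471 = -41119*(-1/11808) - 2764/2471 = 41119/11808 - 2764/2471 = 68967737/29177568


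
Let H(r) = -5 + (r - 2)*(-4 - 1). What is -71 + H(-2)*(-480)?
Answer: -7271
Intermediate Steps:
H(r) = 5 - 5*r (H(r) = -5 + (-2 + r)*(-5) = -5 + (10 - 5*r) = 5 - 5*r)
-71 + H(-2)*(-480) = -71 + (5 - 5*(-2))*(-480) = -71 + (5 + 10)*(-480) = -71 + 15*(-480) = -71 - 7200 = -7271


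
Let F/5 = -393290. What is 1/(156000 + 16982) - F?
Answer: 340160453901/172982 ≈ 1.9665e+6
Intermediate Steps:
F = -1966450 (F = 5*(-393290) = -1966450)
1/(156000 + 16982) - F = 1/(156000 + 16982) - 1*(-1966450) = 1/172982 + 1966450 = 340160453901/172982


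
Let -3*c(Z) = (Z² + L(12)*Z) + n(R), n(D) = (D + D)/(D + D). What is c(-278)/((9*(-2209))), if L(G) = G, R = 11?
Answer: 73949/59643 ≈ 1.2399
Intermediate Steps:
n(D) = 1 (n(D) = (2*D)/((2*D)) = (2*D)*(1/(2*D)) = 1)
c(Z) = -⅓ - 4*Z - Z²/3 (c(Z) = -((Z² + 12*Z) + 1)/3 = -(1 + Z² + 12*Z)/3 = -⅓ - 4*Z - Z²/3)
c(-278)/((9*(-2209))) = (-⅓ - 4*(-278) - ⅓*(-278)²)/((9*(-2209))) = (-⅓ + 1112 - ⅓*77284)/(-19881) = (-⅓ + 1112 - 77284/3)*(-1/19881) = -73949/3*(-1/19881) = 73949/59643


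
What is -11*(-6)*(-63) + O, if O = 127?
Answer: -4031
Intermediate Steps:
-11*(-6)*(-63) + O = -11*(-6)*(-63) + 127 = 66*(-63) + 127 = -4158 + 127 = -4031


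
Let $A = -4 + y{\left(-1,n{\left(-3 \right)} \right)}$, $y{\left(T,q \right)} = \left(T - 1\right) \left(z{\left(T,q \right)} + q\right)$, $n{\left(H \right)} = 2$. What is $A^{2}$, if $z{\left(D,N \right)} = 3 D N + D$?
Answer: $36$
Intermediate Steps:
$z{\left(D,N \right)} = D + 3 D N$ ($z{\left(D,N \right)} = 3 D N + D = D + 3 D N$)
$y{\left(T,q \right)} = \left(-1 + T\right) \left(q + T \left(1 + 3 q\right)\right)$ ($y{\left(T,q \right)} = \left(T - 1\right) \left(T \left(1 + 3 q\right) + q\right) = \left(-1 + T\right) \left(q + T \left(1 + 3 q\right)\right)$)
$A = 6$ ($A = -4 - \left(1 - 7 - 4\right) = -4 + \left(1 + 1 - 2 + 4 + 3 \cdot 2 \cdot 1\right) = -4 + \left(1 + 1 - 2 + 4 + 6\right) = -4 + 10 = 6$)
$A^{2} = 6^{2} = 36$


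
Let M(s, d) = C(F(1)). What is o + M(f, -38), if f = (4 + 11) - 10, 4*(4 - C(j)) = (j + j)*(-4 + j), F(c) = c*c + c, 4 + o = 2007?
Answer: 2009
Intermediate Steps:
o = 2003 (o = -4 + 2007 = 2003)
F(c) = c + c² (F(c) = c² + c = c + c²)
C(j) = 4 - j*(-4 + j)/2 (C(j) = 4 - (j + j)*(-4 + j)/4 = 4 - 2*j*(-4 + j)/4 = 4 - j*(-4 + j)/2)
f = 5 (f = 15 - 10 = 5)
M(s, d) = 6 (M(s, d) = 4 + 2*(1*(1 + 1)) - (1 + 1)²/2 = 4 + 2*(1*2) - (1*2)²/2 = 4 + 2*2 - ½*2² = 4 + 4 - ½*4 = 4 + 4 - 2 = 6)
o + M(f, -38) = 2003 + 6 = 2009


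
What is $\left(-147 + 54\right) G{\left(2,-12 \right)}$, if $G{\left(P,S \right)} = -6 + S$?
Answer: $1674$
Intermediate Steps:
$\left(-147 + 54\right) G{\left(2,-12 \right)} = \left(-147 + 54\right) \left(-6 - 12\right) = \left(-93\right) \left(-18\right) = 1674$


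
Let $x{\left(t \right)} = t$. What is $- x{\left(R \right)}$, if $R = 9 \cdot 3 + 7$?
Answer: $-34$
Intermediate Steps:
$R = 34$ ($R = 27 + 7 = 34$)
$- x{\left(R \right)} = \left(-1\right) 34 = -34$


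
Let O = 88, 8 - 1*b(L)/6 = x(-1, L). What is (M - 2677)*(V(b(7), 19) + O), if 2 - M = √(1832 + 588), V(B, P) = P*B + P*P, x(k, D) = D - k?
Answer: -1201075 - 9878*√5 ≈ -1.2232e+6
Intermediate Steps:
b(L) = 42 - 6*L (b(L) = 48 - 6*(L - 1*(-1)) = 48 - 6*(L + 1) = 48 - 6*(1 + L) = 48 + (-6 - 6*L) = 42 - 6*L)
V(B, P) = P² + B*P (V(B, P) = B*P + P² = P² + B*P)
M = 2 - 22*√5 (M = 2 - √(1832 + 588) = 2 - √2420 = 2 - 22*√5 ≈ -47.193)
(M - 2677)*(V(b(7), 19) + O) = ((2 - 22*√5) - 2677)*(19*((42 - 6*7) + 19) + 88) = (-2675 - 22*√5)*(19*((42 - 42) + 19) + 88) = (-2675 - 22*√5)*(19*(0 + 19) + 88) = (-2675 - 22*√5)*(19*19 + 88) = (-2675 - 22*√5)*(361 + 88) = (-2675 - 22*√5)*449 = -1201075 - 9878*√5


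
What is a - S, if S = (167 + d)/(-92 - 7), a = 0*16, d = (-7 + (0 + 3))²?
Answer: 61/33 ≈ 1.8485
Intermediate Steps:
d = 16 (d = (-7 + 3)² = (-4)² = 16)
a = 0
S = -61/33 (S = (167 + 16)/(-92 - 7) = 183/(-99) = 183*(-1/99) = -61/33 ≈ -1.8485)
a - S = 0 - 1*(-61/33) = 0 + 61/33 = 61/33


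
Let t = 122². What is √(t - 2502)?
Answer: √12382 ≈ 111.27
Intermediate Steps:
t = 14884
√(t - 2502) = √(14884 - 2502) = √12382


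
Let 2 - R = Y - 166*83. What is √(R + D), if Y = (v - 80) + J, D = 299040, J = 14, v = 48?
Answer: √312838 ≈ 559.32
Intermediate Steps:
Y = -18 (Y = (48 - 80) + 14 = -32 + 14 = -18)
R = 13798 (R = 2 - (-18 - 166*83) = 2 - (-18 - 13778) = 2 - 1*(-13796) = 2 + 13796 = 13798)
√(R + D) = √(13798 + 299040) = √312838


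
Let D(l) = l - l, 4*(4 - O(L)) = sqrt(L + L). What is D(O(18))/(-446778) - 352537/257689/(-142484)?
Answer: 352537/36716559476 ≈ 9.6016e-6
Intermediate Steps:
O(L) = 4 - sqrt(2)*sqrt(L)/4 (O(L) = 4 - sqrt(L + L)/4 = 4 - sqrt(2)*sqrt(L)/4)
D(l) = 0
D(O(18))/(-446778) - 352537/257689/(-142484) = 0/(-446778) - 352537/257689/(-142484) = 0*(-1/446778) - 352537*1/257689*(-1/142484) = 0 - 352537/257689*(-1/142484) = 0 + 352537/36716559476 = 352537/36716559476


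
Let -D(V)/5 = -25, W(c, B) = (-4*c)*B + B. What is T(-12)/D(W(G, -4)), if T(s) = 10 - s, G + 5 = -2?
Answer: 22/125 ≈ 0.17600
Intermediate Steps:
G = -7 (G = -5 - 2 = -7)
W(c, B) = B - 4*B*c (W(c, B) = -4*B*c + B = B - 4*B*c)
D(V) = 125 (D(V) = -5*(-25) = 125)
T(-12)/D(W(G, -4)) = (10 - 1*(-12))/125 = (10 + 12)*(1/125) = 22*(1/125) = 22/125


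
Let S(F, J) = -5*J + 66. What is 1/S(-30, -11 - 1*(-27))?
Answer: -1/14 ≈ -0.071429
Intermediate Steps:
S(F, J) = 66 - 5*J
1/S(-30, -11 - 1*(-27)) = 1/(66 - 5*(-11 - 1*(-27))) = 1/(66 - 5*(-11 + 27)) = 1/(66 - 5*16) = 1/(66 - 80) = 1/(-14) = -1/14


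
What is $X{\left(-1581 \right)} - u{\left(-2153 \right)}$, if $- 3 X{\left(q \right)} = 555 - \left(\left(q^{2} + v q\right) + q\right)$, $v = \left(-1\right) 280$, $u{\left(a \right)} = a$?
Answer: $982188$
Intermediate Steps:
$v = -280$
$X{\left(q \right)} = -185 - 93 q + \frac{q^{2}}{3}$ ($X{\left(q \right)} = - \frac{555 - \left(\left(q^{2} - 280 q\right) + q\right)}{3} = - \frac{555 - \left(q^{2} - 279 q\right)}{3} = - \frac{555 - q^{2} + 279 q}{3} = -185 - 93 q + \frac{q^{2}}{3}$)
$X{\left(-1581 \right)} - u{\left(-2153 \right)} = \left(-185 - -147033 + \frac{\left(-1581\right)^{2}}{3}\right) - -2153 = \left(-185 + 147033 + \frac{1}{3} \cdot 2499561\right) + 2153 = \left(-185 + 147033 + 833187\right) + 2153 = 980035 + 2153 = 982188$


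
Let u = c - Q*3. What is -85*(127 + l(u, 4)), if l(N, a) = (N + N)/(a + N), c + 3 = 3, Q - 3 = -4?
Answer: -76075/7 ≈ -10868.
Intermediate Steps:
Q = -1 (Q = 3 - 4 = -1)
c = 0 (c = -3 + 3 = 0)
u = 3 (u = 0 - (-1)*3 = 0 - 1*(-3) = 0 + 3 = 3)
l(N, a) = 2*N/(N + a) (l(N, a) = (2*N)/(N + a) = 2*N/(N + a))
-85*(127 + l(u, 4)) = -85*(127 + 2*3/(3 + 4)) = -85*(127 + 2*3/7) = -85*(127 + 2*3*(⅐)) = -85*(127 + 6/7) = -85*895/7 = -76075/7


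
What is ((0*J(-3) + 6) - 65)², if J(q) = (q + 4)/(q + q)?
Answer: 3481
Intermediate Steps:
J(q) = (4 + q)/(2*q) (J(q) = (4 + q)/((2*q)) = (4 + q)*(1/(2*q)) = (4 + q)/(2*q))
((0*J(-3) + 6) - 65)² = ((0*((½)*(4 - 3)/(-3)) + 6) - 65)² = ((0*((½)*(-⅓)*1) + 6) - 65)² = ((0*(-⅙) + 6) - 65)² = ((0 + 6) - 65)² = (6 - 65)² = (-59)² = 3481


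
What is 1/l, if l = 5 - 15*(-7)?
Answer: 1/110 ≈ 0.0090909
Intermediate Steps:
l = 110 (l = 5 + 105 = 110)
1/l = 1/110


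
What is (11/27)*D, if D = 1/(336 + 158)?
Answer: 11/13338 ≈ 0.00082471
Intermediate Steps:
D = 1/494 ≈ 0.0020243
(11/27)*D = (11/27)*(1/494) = 11/13338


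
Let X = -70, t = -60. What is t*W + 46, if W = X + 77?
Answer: -374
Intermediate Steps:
W = 7 (W = -70 + 77 = 7)
t*W + 46 = -60*7 + 46 = -420 + 46 = -374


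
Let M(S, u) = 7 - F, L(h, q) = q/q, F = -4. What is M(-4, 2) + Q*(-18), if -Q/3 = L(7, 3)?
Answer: 65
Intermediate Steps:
L(h, q) = 1
Q = -3 (Q = -3*1 = -3)
M(S, u) = 11 (M(S, u) = 7 - 1*(-4) = 7 + 4 = 11)
M(-4, 2) + Q*(-18) = 11 - 3*(-18) = 11 + 54 = 65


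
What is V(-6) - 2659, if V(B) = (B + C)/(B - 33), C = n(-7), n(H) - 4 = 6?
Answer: -103705/39 ≈ -2659.1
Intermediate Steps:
n(H) = 10 (n(H) = 4 + 6 = 10)
C = 10
V(B) = (10 + B)/(-33 + B) (V(B) = (B + 10)/(B - 33) = (10 + B)/(-33 + B))
V(-6) - 2659 = (10 - 6)/(-33 - 6) - 2659 = 4/(-39) - 2659 = -1/39*4 - 2659 = -4/39 - 2659 = -103705/39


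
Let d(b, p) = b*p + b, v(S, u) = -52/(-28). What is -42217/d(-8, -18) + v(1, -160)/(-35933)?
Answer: -10618885995/34208216 ≈ -310.42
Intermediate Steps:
v(S, u) = 13/7 (v(S, u) = -52*(-1/28) = 13/7)
d(b, p) = b + b*p
-42217/d(-8, -18) + v(1, -160)/(-35933) = -42217*(-1/(8*(1 - 18))) + (13/7)/(-35933) = -42217/((-8*(-17))) + (13/7)*(-1/35933) = -42217/136 - 13/251531 = -10618885995/34208216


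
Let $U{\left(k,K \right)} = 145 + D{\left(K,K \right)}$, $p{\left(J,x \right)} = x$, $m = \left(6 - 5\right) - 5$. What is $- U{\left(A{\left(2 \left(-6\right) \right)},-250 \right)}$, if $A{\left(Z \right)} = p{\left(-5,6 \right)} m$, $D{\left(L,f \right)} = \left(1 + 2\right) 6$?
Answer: $-163$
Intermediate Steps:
$m = -4$ ($m = 1 - 5 = -4$)
$D{\left(L,f \right)} = 18$ ($D{\left(L,f \right)} = 3 \cdot 6 = 18$)
$A{\left(Z \right)} = -24$ ($A{\left(Z \right)} = 6 \left(-4\right) = -24$)
$U{\left(k,K \right)} = 163$ ($U{\left(k,K \right)} = 145 + 18 = 163$)
$- U{\left(A{\left(2 \left(-6\right) \right)},-250 \right)} = \left(-1\right) 163 = -163$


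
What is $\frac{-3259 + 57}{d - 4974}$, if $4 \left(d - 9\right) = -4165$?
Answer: $\frac{12808}{24025} \approx 0.53311$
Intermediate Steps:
$d = - \frac{4129}{4}$ ($d = 9 + \frac{1}{4} \left(-4165\right) = 9 - \frac{4165}{4} = - \frac{4129}{4} \approx -1032.3$)
$\frac{-3259 + 57}{d - 4974} = \frac{-3259 + 57}{- \frac{4129}{4} - 4974} = - \frac{3202}{- \frac{24025}{4}} = \left(-3202\right) \left(- \frac{4}{24025}\right) = \frac{12808}{24025}$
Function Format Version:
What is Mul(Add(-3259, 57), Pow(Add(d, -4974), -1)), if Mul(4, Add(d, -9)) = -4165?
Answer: Rational(12808, 24025) ≈ 0.53311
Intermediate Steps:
d = Rational(-4129, 4) (d = Add(9, Mul(Rational(1, 4), -4165)) = Add(9, Rational(-4165, 4)) = Rational(-4129, 4) ≈ -1032.3)
Mul(Add(-3259, 57), Pow(Add(d, -4974), -1)) = Mul(Add(-3259, 57), Pow(Add(Rational(-4129, 4), -4974), -1)) = Mul(-3202, Pow(Rational(-24025, 4), -1)) = Mul(-3202, Rational(-4, 24025)) = Rational(12808, 24025)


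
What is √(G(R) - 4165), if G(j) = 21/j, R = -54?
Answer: I*√149954/6 ≈ 64.54*I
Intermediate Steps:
√(G(R) - 4165) = √(21/(-54) - 4165) = √(21*(-1/54) - 4165) = √(-7/18 - 4165) = √(-74977/18) = I*√149954/6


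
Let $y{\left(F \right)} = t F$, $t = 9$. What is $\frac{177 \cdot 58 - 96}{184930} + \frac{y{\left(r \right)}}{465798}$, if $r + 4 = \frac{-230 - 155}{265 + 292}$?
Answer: $\frac{87808409127}{1599333114866} \approx 0.054903$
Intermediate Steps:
$r = - \frac{2613}{557}$ ($r = -4 + \frac{-230 - 155}{265 + 292} = -4 - \frac{385}{557} = - \frac{2613}{557} \approx -4.6912$)
$y{\left(F \right)} = 9 F$
$\frac{177 \cdot 58 - 96}{184930} + \frac{y{\left(r \right)}}{465798} = \frac{177 \cdot 58 - 96}{184930} + \frac{9 \left(- \frac{2613}{557}\right)}{465798} = \left(10266 - 96\right) \frac{1}{184930} - \frac{7839}{86483162} = 10170 \cdot \frac{1}{184930} - \frac{7839}{86483162} = \frac{1017}{18493} - \frac{7839}{86483162} = \frac{87808409127}{1599333114866}$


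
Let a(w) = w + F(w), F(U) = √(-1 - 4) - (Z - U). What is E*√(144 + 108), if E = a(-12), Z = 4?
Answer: 6*√7*(-28 + I*√5) ≈ -444.49 + 35.496*I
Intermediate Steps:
F(U) = -4 + U + I*√5 (F(U) = √(-1 - 4) - (4 - U) = √(-5) + (-4 + U) = I*√5 + (-4 + U) = -4 + U + I*√5)
a(w) = -4 + 2*w + I*√5 (a(w) = w + (-4 + w + I*√5) = -4 + 2*w + I*√5)
E = -28 + I*√5 (E = -4 + 2*(-12) + I*√5 = -4 - 24 + I*√5 = -28 + I*√5 ≈ -28.0 + 2.2361*I)
E*√(144 + 108) = (-28 + I*√5)*√(144 + 108) = (-28 + I*√5)*√252 = (-28 + I*√5)*(6*√7) = 6*√7*(-28 + I*√5)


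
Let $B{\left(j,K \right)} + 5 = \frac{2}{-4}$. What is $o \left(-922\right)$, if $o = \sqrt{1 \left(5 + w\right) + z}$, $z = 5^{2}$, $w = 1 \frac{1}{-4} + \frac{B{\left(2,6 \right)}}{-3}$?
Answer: $- \frac{461 \sqrt{1137}}{3} \approx -5181.6$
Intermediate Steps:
$B{\left(j,K \right)} = - \frac{11}{2}$ ($B{\left(j,K \right)} = -5 + \frac{2}{-4} = -5 + 2 \left(- \frac{1}{4}\right) = -5 - \frac{1}{2} = - \frac{11}{2}$)
$w = \frac{19}{12}$ ($w = 1 \frac{1}{-4} - \frac{11}{2 \left(-3\right)} = 1 \left(- \frac{1}{4}\right) - - \frac{11}{6} = - \frac{1}{4} + \frac{11}{6} = \frac{19}{12} \approx 1.5833$)
$z = 25$
$o = \frac{\sqrt{1137}}{6}$ ($o = \sqrt{1 \left(5 + \frac{19}{12}\right) + 25} = \sqrt{1 \cdot \frac{79}{12} + 25} = \sqrt{\frac{79}{12} + 25} = \sqrt{\frac{379}{12}} = \frac{\sqrt{1137}}{6} \approx 5.6199$)
$o \left(-922\right) = \frac{\sqrt{1137}}{6} \left(-922\right) = - \frac{461 \sqrt{1137}}{3}$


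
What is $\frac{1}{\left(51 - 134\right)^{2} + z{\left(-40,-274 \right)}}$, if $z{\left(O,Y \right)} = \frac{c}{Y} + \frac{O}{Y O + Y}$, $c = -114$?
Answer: $\frac{5343}{36810130} \approx 0.00014515$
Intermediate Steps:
$z{\left(O,Y \right)} = - \frac{114}{Y} + \frac{O}{Y + O Y}$ ($z{\left(O,Y \right)} = - \frac{114}{Y} + \frac{O}{Y O + Y} = - \frac{114}{Y} + \frac{O}{O Y + Y} = - \frac{114}{Y} + \frac{O}{Y + O Y}$)
$\frac{1}{\left(51 - 134\right)^{2} + z{\left(-40,-274 \right)}} = \frac{1}{\left(51 - 134\right)^{2} + \frac{-114 - -4520}{\left(-274\right) \left(1 - 40\right)}} = \frac{1}{\left(-83\right)^{2} - \frac{-114 + 4520}{274 \left(-39\right)}} = \frac{1}{6889 - \left(- \frac{1}{10686}\right) 4406} = \frac{1}{6889 + \frac{2203}{5343}} = \frac{1}{\frac{36810130}{5343}} = \frac{5343}{36810130}$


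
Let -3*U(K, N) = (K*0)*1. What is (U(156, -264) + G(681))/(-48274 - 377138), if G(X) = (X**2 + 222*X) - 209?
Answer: -307367/212706 ≈ -1.4450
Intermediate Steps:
U(K, N) = 0 (U(K, N) = -K*0/3 = -0 = -1/3*0 = 0)
G(X) = -209 + X**2 + 222*X
(U(156, -264) + G(681))/(-48274 - 377138) = (0 + (-209 + 681**2 + 222*681))/(-48274 - 377138) = (0 + (-209 + 463761 + 151182))/(-425412) = (0 + 614734)*(-1/425412) = 614734*(-1/425412) = -307367/212706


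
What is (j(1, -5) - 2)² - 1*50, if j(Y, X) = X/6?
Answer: -1511/36 ≈ -41.972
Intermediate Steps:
j(Y, X) = X/6 (j(Y, X) = X*(⅙) = X/6)
(j(1, -5) - 2)² - 1*50 = ((⅙)*(-5) - 2)² - 1*50 = (-⅚ - 2)² - 50 = (-17/6)² - 50 = 289/36 - 50 = -1511/36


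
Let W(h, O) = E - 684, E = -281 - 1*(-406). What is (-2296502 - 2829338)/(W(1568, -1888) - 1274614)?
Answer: 5125840/1275173 ≈ 4.0197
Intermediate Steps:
E = 125 (E = -281 + 406 = 125)
W(h, O) = -559 (W(h, O) = 125 - 684 = -559)
(-2296502 - 2829338)/(W(1568, -1888) - 1274614) = (-2296502 - 2829338)/(-559 - 1274614) = -5125840/(-1275173) = -5125840*(-1/1275173) = 5125840/1275173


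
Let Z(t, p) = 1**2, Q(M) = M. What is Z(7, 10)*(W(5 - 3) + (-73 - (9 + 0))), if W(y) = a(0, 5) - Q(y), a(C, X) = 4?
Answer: -80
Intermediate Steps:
Z(t, p) = 1
W(y) = 4 - y
Z(7, 10)*(W(5 - 3) + (-73 - (9 + 0))) = 1*((4 - (5 - 3)) + (-73 - (9 + 0))) = 1*((4 - 1*2) + (-73 - 1*9)) = 1*((4 - 2) + (-73 - 9)) = 1*(2 - 82) = 1*(-80) = -80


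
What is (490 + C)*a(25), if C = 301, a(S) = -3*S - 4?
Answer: -62489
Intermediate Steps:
a(S) = -4 - 3*S
(490 + C)*a(25) = (490 + 301)*(-4 - 3*25) = 791*(-4 - 75) = 791*(-79) = -62489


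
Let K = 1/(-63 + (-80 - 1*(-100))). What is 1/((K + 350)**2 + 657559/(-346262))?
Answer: 91462634/11202510098353 ≈ 8.1645e-6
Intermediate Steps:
K = -1/43 (K = 1/(-63 + (-80 + 100)) = 1/(-63 + 20) = 1/(-43) = -1/43 ≈ -0.023256)
1/((K + 350)**2 + 657559/(-346262)) = 1/((-1/43 + 350)**2 + 657559/(-346262)) = 1/((15049/43)**2 + 657559*(-1/346262)) = 1/(226472401/1849 - 93937/49466) = 1/(11202510098353/91462634) = 91462634/11202510098353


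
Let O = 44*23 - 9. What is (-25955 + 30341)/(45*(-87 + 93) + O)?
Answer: 4386/1273 ≈ 3.4454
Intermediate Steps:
O = 1003 (O = 1012 - 9 = 1003)
(-25955 + 30341)/(45*(-87 + 93) + O) = (-25955 + 30341)/(45*(-87 + 93) + 1003) = 4386/(45*6 + 1003) = 4386/(270 + 1003) = 4386/1273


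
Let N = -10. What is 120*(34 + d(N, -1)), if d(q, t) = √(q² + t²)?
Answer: 4080 + 120*√101 ≈ 5286.0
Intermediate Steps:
120*(34 + d(N, -1)) = 120*(34 + √((-10)² + (-1)²)) = 120*(34 + √(100 + 1)) = 120*(34 + √101) = 4080 + 120*√101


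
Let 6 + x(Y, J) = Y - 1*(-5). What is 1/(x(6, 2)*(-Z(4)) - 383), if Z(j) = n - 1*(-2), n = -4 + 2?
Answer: -1/383 ≈ -0.0026110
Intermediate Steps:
x(Y, J) = -1 + Y (x(Y, J) = -6 + (Y - 1*(-5)) = -6 + (Y + 5) = -6 + (5 + Y) = -1 + Y)
n = -2
Z(j) = 0 (Z(j) = -2 - 1*(-2) = -2 + 2 = 0)
1/(x(6, 2)*(-Z(4)) - 383) = 1/((-1 + 6)*(-1*0) - 383) = 1/(5*0 - 383) = 1/(0 - 383) = 1/(-383) = -1/383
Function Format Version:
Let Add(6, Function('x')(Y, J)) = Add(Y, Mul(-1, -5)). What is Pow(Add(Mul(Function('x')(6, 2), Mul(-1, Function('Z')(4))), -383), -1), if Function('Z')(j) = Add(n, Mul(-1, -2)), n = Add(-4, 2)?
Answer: Rational(-1, 383) ≈ -0.0026110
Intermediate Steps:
Function('x')(Y, J) = Add(-1, Y) (Function('x')(Y, J) = Add(-6, Add(Y, Mul(-1, -5))) = Add(-6, Add(Y, 5)) = Add(-6, Add(5, Y)) = Add(-1, Y))
n = -2
Function('Z')(j) = 0 (Function('Z')(j) = Add(-2, Mul(-1, -2)) = Add(-2, 2) = 0)
Pow(Add(Mul(Function('x')(6, 2), Mul(-1, Function('Z')(4))), -383), -1) = Pow(Add(Mul(Add(-1, 6), Mul(-1, 0)), -383), -1) = Pow(Add(Mul(5, 0), -383), -1) = Pow(Add(0, -383), -1) = Pow(-383, -1) = Rational(-1, 383)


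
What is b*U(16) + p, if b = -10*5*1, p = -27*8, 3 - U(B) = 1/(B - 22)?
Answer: -1123/3 ≈ -374.33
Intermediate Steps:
U(B) = 3 - 1/(-22 + B) (U(B) = 3 - 1/(B - 22) = 3 - 1/(-22 + B))
p = -216
b = -50 (b = -50*1 = -50)
b*U(16) + p = -50*(-67 + 3*16)/(-22 + 16) - 216 = -50*(-67 + 48)/(-6) - 216 = -(-25)*(-19)/3 - 216 = -50*19/6 - 216 = -475/3 - 216 = -1123/3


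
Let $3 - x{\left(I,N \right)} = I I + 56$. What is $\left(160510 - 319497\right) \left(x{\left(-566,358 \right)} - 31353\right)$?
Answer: $55925585094$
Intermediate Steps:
$x{\left(I,N \right)} = -53 - I^{2}$ ($x{\left(I,N \right)} = 3 - \left(I I + 56\right) = 3 - \left(I^{2} + 56\right) = 3 - \left(56 + I^{2}\right) = -53 - I^{2}$)
$\left(160510 - 319497\right) \left(x{\left(-566,358 \right)} - 31353\right) = \left(160510 - 319497\right) \left(\left(-53 - \left(-566\right)^{2}\right) - 31353\right) = - 158987 \left(\left(-53 - 320356\right) - 31353\right) = - 158987 \left(-320409 - 31353\right) = \left(-158987\right) \left(-351762\right) = 55925585094$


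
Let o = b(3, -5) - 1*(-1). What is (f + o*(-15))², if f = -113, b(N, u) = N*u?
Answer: 9409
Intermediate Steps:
o = -14 (o = 3*(-5) - 1*(-1) = -15 + 1 = -14)
(f + o*(-15))² = (-113 - 14*(-15))² = (-113 + 210)² = 97² = 9409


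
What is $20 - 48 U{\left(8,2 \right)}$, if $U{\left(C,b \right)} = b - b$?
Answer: $20$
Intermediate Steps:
$U{\left(C,b \right)} = 0$
$20 - 48 U{\left(8,2 \right)} = 20 - 0 = 20 + 0 = 20$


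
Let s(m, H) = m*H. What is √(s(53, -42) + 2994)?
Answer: 16*√3 ≈ 27.713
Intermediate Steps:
s(m, H) = H*m
√(s(53, -42) + 2994) = √(-42*53 + 2994) = √(-2226 + 2994) = √768 = 16*√3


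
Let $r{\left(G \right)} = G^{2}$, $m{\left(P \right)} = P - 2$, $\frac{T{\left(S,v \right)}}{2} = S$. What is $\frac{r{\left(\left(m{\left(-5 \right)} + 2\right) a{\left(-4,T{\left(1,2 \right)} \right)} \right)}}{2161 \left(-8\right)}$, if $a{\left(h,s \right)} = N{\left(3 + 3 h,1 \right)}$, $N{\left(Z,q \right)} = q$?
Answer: $- \frac{25}{17288} \approx -0.0014461$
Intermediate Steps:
$T{\left(S,v \right)} = 2 S$
$m{\left(P \right)} = -2 + P$
$a{\left(h,s \right)} = 1$
$\frac{r{\left(\left(m{\left(-5 \right)} + 2\right) a{\left(-4,T{\left(1,2 \right)} \right)} \right)}}{2161 \left(-8\right)} = \frac{\left(\left(\left(-2 - 5\right) + 2\right) 1\right)^{2}}{2161 \left(-8\right)} = \frac{\left(\left(-7 + 2\right) 1\right)^{2}}{-17288} = \left(\left(-5\right) 1\right)^{2} \left(- \frac{1}{17288}\right) = \left(-5\right)^{2} \left(- \frac{1}{17288}\right) = 25 \left(- \frac{1}{17288}\right) = - \frac{25}{17288}$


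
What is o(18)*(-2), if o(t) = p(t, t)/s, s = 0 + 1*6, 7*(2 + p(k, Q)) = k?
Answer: -4/21 ≈ -0.19048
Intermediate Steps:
p(k, Q) = -2 + k/7
s = 6 (s = 0 + 6 = 6)
o(t) = -1/3 + t/42 (o(t) = (-2 + t/7)/6 = (-2 + t/7)*(1/6) = -1/3 + t/42)
o(18)*(-2) = (-1/3 + (1/42)*18)*(-2) = (-1/3 + 3/7)*(-2) = (2/21)*(-2) = -4/21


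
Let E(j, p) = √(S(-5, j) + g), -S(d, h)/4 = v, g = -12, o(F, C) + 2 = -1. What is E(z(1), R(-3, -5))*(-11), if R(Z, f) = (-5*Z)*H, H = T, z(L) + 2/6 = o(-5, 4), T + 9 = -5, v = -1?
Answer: -22*I*√2 ≈ -31.113*I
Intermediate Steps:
o(F, C) = -3 (o(F, C) = -2 - 1 = -3)
T = -14 (T = -9 - 5 = -14)
z(L) = -10/3 (z(L) = -⅓ - 3 = -10/3)
H = -14
S(d, h) = 4 (S(d, h) = -4*(-1) = 4)
R(Z, f) = 70*Z (R(Z, f) = -5*Z*(-14) = 70*Z)
E(j, p) = 2*I*√2 (E(j, p) = √(4 - 12) = √(-8) = 2*I*√2)
E(z(1), R(-3, -5))*(-11) = (2*I*√2)*(-11) = -22*I*√2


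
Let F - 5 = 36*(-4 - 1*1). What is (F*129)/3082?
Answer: -22575/3082 ≈ -7.3248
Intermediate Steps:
F = -175 (F = 5 + 36*(-4 - 1*1) = 5 + 36*(-4 - 1) = 5 + 36*(-5) = 5 - 180 = -175)
(F*129)/3082 = -175*129/3082 = -22575*1/3082 = -22575/3082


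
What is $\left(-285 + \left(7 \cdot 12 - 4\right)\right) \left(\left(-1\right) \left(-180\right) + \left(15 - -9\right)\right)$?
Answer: $-41820$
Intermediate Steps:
$\left(-285 + \left(7 \cdot 12 - 4\right)\right) \left(\left(-1\right) \left(-180\right) + \left(15 - -9\right)\right) = \left(-285 + \left(84 - 4\right)\right) \left(180 + \left(15 + 9\right)\right) = \left(-285 + 80\right) \left(180 + 24\right) = \left(-205\right) 204 = -41820$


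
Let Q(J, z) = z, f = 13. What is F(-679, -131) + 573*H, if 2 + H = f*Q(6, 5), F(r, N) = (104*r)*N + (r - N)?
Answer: 9286247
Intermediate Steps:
F(r, N) = r - N + 104*N*r (F(r, N) = 104*N*r + (r - N) = r - N + 104*N*r)
H = 63 (H = -2 + 13*5 = -2 + 65 = 63)
F(-679, -131) + 573*H = (-679 - 1*(-131) + 104*(-131)*(-679)) + 573*63 = (-679 + 131 + 9250696) + 36099 = 9250148 + 36099 = 9286247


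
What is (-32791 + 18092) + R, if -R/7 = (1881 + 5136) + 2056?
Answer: -78210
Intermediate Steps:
R = -63511 (R = -7*((1881 + 5136) + 2056) = -7*(7017 + 2056) = -7*9073 = -63511)
(-32791 + 18092) + R = (-32791 + 18092) - 63511 = -14699 - 63511 = -78210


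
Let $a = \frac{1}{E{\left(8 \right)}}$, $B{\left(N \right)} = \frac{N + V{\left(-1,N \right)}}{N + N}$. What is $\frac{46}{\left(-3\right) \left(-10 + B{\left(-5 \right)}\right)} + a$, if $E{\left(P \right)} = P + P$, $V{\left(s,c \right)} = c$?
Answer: $\frac{763}{432} \approx 1.7662$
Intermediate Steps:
$E{\left(P \right)} = 2 P$
$B{\left(N \right)} = 1$ ($B{\left(N \right)} = \frac{N + N}{N + N} = \frac{2 N}{2 N} = 2 N \frac{1}{2 N} = 1$)
$a = \frac{1}{16}$ ($a = \frac{1}{2 \cdot 8} = \frac{1}{16} \approx 0.0625$)
$\frac{46}{\left(-3\right) \left(-10 + B{\left(-5 \right)}\right)} + a = \frac{46}{\left(-3\right) \left(-10 + 1\right)} + \frac{1}{16} = \frac{46}{\left(-3\right) \left(-9\right)} + \frac{1}{16} = \frac{46}{27} + \frac{1}{16} = \frac{763}{432}$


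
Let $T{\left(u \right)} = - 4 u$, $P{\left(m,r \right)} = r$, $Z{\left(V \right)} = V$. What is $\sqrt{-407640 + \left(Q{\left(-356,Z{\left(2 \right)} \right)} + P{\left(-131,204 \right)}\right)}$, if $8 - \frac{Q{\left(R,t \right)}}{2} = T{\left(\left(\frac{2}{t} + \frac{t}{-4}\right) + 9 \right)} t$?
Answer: $18 i \sqrt{1257} \approx 638.18 i$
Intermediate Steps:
$Q{\left(R,t \right)} = 16 - 2 t \left(-36 + t - \frac{8}{t}\right)$ ($Q{\left(R,t \right)} = 16 - 2 - 4 \left(\left(\frac{2}{t} + \frac{t}{-4}\right) + 9\right) t = 16 - 2 - 4 \left(\left(\frac{2}{t} + t \left(- \frac{1}{4}\right)\right) + 9\right) t = 16 - 2 - 4 \left(\left(\frac{2}{t} - \frac{t}{4}\right) + 9\right) t = 16 - 2 - 4 \left(9 + \frac{2}{t} - \frac{t}{4}\right) t = 16 - 2 \left(-36 + t - \frac{8}{t}\right) t = 16 - 2 t \left(-36 + t - \frac{8}{t}\right)$)
$\sqrt{-407640 + \left(Q{\left(-356,Z{\left(2 \right)} \right)} + P{\left(-131,204 \right)}\right)} = \sqrt{-407640 + \left(\left(32 + 2 \cdot 2 \left(36 - 2\right)\right) + 204\right)} = \sqrt{-407640 + \left(\left(32 + 2 \cdot 2 \cdot 34\right) + 204\right)} = \sqrt{-407640 + \left(\left(32 + 136\right) + 204\right)} = \sqrt{-407640 + \left(168 + 204\right)} = \sqrt{-407640 + 372} = \sqrt{-407268} = 18 i \sqrt{1257}$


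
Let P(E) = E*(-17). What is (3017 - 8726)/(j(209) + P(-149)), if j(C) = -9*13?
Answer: -5709/2416 ≈ -2.3630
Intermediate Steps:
j(C) = -117
P(E) = -17*E
(3017 - 8726)/(j(209) + P(-149)) = (3017 - 8726)/(-117 - 17*(-149)) = -5709/(-117 + 2533) = -5709/2416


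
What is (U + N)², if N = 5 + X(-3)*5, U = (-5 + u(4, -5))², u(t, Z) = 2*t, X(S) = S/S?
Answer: 361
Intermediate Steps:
X(S) = 1
U = 9 (U = (-5 + 2*4)² = (-5 + 8)² = 3² = 9)
N = 10 (N = 5 + 1*5 = 5 + 5 = 10)
(U + N)² = (9 + 10)² = 19² = 361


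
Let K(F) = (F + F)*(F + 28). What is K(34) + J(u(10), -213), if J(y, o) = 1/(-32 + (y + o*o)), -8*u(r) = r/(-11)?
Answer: 8410215972/1994833 ≈ 4216.0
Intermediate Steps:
u(r) = r/88 (u(r) = -r/(8*(-11)) = -r*(-1)/(8*11) = -(-1)*r/88 = r/88)
K(F) = 2*F*(28 + F) (K(F) = (2*F)*(28 + F) = 2*F*(28 + F))
J(y, o) = 1/(-32 + y + o²) (J(y, o) = 1/(-32 + (y + o²)) = 1/(-32 + y + o²))
K(34) + J(u(10), -213) = 2*34*(28 + 34) + 1/(-32 + (1/88)*10 + (-213)²) = 2*34*62 + 1/(-32 + 5/44 + 45369) = 4216 + 1/(1994833/44) = 4216 + 44/1994833 = 8410215972/1994833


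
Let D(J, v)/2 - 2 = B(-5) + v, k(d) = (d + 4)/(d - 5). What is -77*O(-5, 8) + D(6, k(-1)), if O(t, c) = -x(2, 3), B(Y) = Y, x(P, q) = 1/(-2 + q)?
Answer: 70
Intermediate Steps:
k(d) = (4 + d)/(-5 + d)
O(t, c) = -1 (O(t, c) = -1/(-2 + 3) = -1/1 = -1*1 = -1)
D(J, v) = -6 + 2*v (D(J, v) = 4 + 2*(-5 + v) = 4 + (-10 + 2*v) = -6 + 2*v)
-77*O(-5, 8) + D(6, k(-1)) = -77*(-1) + (-6 + 2*((4 - 1)/(-5 - 1))) = 77 + (-6 + 2*(3/(-6))) = 77 + (-6 + 2*(-⅙*3)) = 77 + (-6 + 2*(-½)) = 77 + (-6 - 1) = 77 - 7 = 70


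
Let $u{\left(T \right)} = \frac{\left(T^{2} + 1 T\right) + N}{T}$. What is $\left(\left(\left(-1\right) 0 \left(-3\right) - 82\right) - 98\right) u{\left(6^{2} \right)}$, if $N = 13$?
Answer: $-6725$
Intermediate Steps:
$u{\left(T \right)} = \frac{13 + T + T^{2}}{T}$ ($u{\left(T \right)} = \frac{\left(T^{2} + 1 T\right) + 13}{T} = \frac{\left(T^{2} + T\right) + 13}{T} = \frac{\left(T + T^{2}\right) + 13}{T} = \frac{13 + T + T^{2}}{T}$)
$\left(\left(\left(-1\right) 0 \left(-3\right) - 82\right) - 98\right) u{\left(6^{2} \right)} = \left(\left(\left(-1\right) 0 \left(-3\right) - 82\right) - 98\right) \left(1 + 6^{2} + \frac{13}{6^{2}}\right) = \left(\left(0 \left(-3\right) - 82\right) - 98\right) \left(1 + 36 + \frac{13}{36}\right) = \left(\left(0 - 82\right) - 98\right) \left(1 + 36 + 13 \cdot \frac{1}{36}\right) = \left(-82 - 98\right) \left(1 + 36 + \frac{13}{36}\right) = \left(-180\right) \frac{1345}{36} = -6725$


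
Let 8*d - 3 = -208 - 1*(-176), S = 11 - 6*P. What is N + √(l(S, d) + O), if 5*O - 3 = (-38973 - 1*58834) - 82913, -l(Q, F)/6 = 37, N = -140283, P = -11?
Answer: -140283 + 3*I*√101015/5 ≈ -1.4028e+5 + 190.7*I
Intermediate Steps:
S = 77 (S = 11 - 6*(-11) = 11 + 66 = 77)
d = -29/8 (d = 3/8 + (-208 - 1*(-176))/8 = 3/8 + (-208 + 176)/8 = 3/8 + (⅛)*(-32) = 3/8 - 4 = -29/8 ≈ -3.6250)
l(Q, F) = -222 (l(Q, F) = -6*37 = -222)
O = -180717/5 (O = ⅗ + ((-38973 - 1*58834) - 82913)/5 = ⅗ + ((-38973 - 58834) - 82913)/5 = ⅗ + (-97807 - 82913)/5 = ⅗ + (⅕)*(-180720) = ⅗ - 36144 = -180717/5 ≈ -36143.)
N + √(l(S, d) + O) = -140283 + √(-222 - 180717/5) = -140283 + √(-181827/5) = -140283 + 3*I*√101015/5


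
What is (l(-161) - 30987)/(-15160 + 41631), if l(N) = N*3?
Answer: -31470/26471 ≈ -1.1888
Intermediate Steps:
l(N) = 3*N
(l(-161) - 30987)/(-15160 + 41631) = (3*(-161) - 30987)/(-15160 + 41631) = (-483 - 30987)/26471 = -31470*1/26471 = -31470/26471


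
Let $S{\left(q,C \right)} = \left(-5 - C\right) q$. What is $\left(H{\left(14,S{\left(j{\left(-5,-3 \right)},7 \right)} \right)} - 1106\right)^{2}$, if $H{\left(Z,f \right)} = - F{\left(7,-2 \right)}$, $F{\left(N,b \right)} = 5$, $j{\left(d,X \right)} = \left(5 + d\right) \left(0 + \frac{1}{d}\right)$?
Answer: $1234321$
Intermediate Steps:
$j{\left(d,X \right)} = \frac{5 + d}{d}$
$S{\left(q,C \right)} = q \left(-5 - C\right)$
$H{\left(Z,f \right)} = -5$ ($H{\left(Z,f \right)} = \left(-1\right) 5 = -5$)
$\left(H{\left(14,S{\left(j{\left(-5,-3 \right)},7 \right)} \right)} - 1106\right)^{2} = \left(-5 - 1106\right)^{2} = \left(-1111\right)^{2} = 1234321$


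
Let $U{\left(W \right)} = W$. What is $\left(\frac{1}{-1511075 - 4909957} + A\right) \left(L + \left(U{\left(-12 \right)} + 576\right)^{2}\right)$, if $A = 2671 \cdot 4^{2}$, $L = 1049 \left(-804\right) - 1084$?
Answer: $- \frac{18055578091208698}{802629} \approx -2.2496 \cdot 10^{10}$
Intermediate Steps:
$L = -844480$ ($L = -843396 - 1084 = -844480$)
$A = 42736$ ($A = 2671 \cdot 16 = 42736$)
$\left(\frac{1}{-1511075 - 4909957} + A\right) \left(L + \left(U{\left(-12 \right)} + 576\right)^{2}\right) = \left(\frac{1}{-1511075 - 4909957} + 42736\right) \left(-844480 + \left(-12 + 576\right)^{2}\right) = \left(\frac{1}{-6421032} + 42736\right) \left(-844480 + 564^{2}\right) = \left(- \frac{1}{6421032} + 42736\right) \left(-844480 + 318096\right) = \frac{274409223551}{6421032} \left(-526384\right) = - \frac{18055578091208698}{802629}$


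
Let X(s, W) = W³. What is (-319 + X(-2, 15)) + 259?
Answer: 3315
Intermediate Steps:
(-319 + X(-2, 15)) + 259 = (-319 + 15³) + 259 = (-319 + 3375) + 259 = 3056 + 259 = 3315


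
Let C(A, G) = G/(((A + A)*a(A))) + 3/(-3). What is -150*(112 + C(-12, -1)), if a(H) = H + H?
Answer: -1598375/96 ≈ -16650.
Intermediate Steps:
a(H) = 2*H
C(A, G) = -1 + G/(4*A**2) (C(A, G) = G/(((A + A)*(2*A))) + 3/(-3) = G/(((2*A)*(2*A))) + 3*(-1/3) = G/((4*A**2)) - 1 = G*(1/(4*A**2)) - 1 = G/(4*A**2) - 1 = -1 + G/(4*A**2))
-150*(112 + C(-12, -1)) = -150*(112 + (-1 + (1/4)*(-1)/(-12)**2)) = -150*(112 + (-1 + (1/4)*(-1)*(1/144))) = -150*(112 + (-1 - 1/576)) = -150*(112 - 577/576) = -150*63935/576 = -1598375/96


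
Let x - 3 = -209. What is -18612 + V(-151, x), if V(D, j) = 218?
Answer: -18394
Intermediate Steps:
x = -206 (x = 3 - 209 = -206)
-18612 + V(-151, x) = -18612 + 218 = -18394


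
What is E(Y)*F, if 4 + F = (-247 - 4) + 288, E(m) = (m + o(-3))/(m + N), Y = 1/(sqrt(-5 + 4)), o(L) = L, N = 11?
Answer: -528/61 - 231*I/61 ≈ -8.6557 - 3.7869*I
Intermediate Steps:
Y = -I (Y = 1/(sqrt(-1)) = 1/I = -I ≈ -1.0*I)
E(m) = (-3 + m)/(11 + m) (E(m) = (m - 3)/(m + 11) = (-3 + m)/(11 + m))
F = 33 (F = -4 + ((-247 - 4) + 288) = -4 + (-251 + 288) = -4 + 37 = 33)
E(Y)*F = ((-3 - I)/(11 - I))*33 = (((11 + I)/122)*(-3 - I))*33 = ((-3 - I)*(11 + I)/122)*33 = 33*(-3 - I)*(11 + I)/122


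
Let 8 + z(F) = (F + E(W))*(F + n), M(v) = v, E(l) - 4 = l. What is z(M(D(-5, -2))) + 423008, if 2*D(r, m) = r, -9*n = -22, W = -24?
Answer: 1692005/4 ≈ 4.2300e+5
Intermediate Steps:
n = 22/9 (n = -⅑*(-22) = 22/9 ≈ 2.4444)
E(l) = 4 + l
D(r, m) = r/2
z(F) = -8 + (-20 + F)*(22/9 + F) (z(F) = -8 + (F + (4 - 24))*(F + 22/9) = -8 + (F - 20)*(22/9 + F) = -8 + (-20 + F)*(22/9 + F))
z(M(D(-5, -2))) + 423008 = (-512/9 + ((½)*(-5))² - 79*(-5)/9) + 423008 = (-512/9 + (-5/2)² - 158/9*(-5/2)) + 423008 = (-512/9 + 25/4 + 395/9) + 423008 = -27/4 + 423008 = 1692005/4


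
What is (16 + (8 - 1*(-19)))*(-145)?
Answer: -6235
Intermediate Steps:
(16 + (8 - 1*(-19)))*(-145) = (16 + (8 + 19))*(-145) = (16 + 27)*(-145) = 43*(-145) = -6235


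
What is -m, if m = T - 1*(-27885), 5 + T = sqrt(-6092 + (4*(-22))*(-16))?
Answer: -27880 - 2*I*sqrt(1171) ≈ -27880.0 - 68.44*I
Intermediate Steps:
T = -5 + 2*I*sqrt(1171) (T = -5 + sqrt(-6092 + (4*(-22))*(-16)) = -5 + sqrt(-6092 - 88*(-16)) = -5 + sqrt(-6092 + 1408) = -5 + sqrt(-4684) = -5 + 2*I*sqrt(1171) ≈ -5.0 + 68.44*I)
m = 27880 + 2*I*sqrt(1171) (m = (-5 + 2*I*sqrt(1171)) - 1*(-27885) = (-5 + 2*I*sqrt(1171)) + 27885 = 27880 + 2*I*sqrt(1171) ≈ 27880.0 + 68.44*I)
-m = -(27880 + 2*I*sqrt(1171)) = -27880 - 2*I*sqrt(1171)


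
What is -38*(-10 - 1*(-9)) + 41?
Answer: 79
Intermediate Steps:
-38*(-10 - 1*(-9)) + 41 = -38*(-10 + 9) + 41 = -38*(-1) + 41 = 38 + 41 = 79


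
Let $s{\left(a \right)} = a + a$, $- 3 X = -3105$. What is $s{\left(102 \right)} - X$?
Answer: $-831$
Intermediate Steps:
$X = 1035$ ($X = \left(- \frac{1}{3}\right) \left(-3105\right) = 1035$)
$s{\left(a \right)} = 2 a$
$s{\left(102 \right)} - X = 2 \cdot 102 - 1035 = 204 - 1035 = -831$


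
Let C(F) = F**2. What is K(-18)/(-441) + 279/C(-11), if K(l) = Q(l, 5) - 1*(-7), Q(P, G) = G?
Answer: 40529/17787 ≈ 2.2786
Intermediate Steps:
K(l) = 12 (K(l) = 5 - 1*(-7) = 5 + 7 = 12)
K(-18)/(-441) + 279/C(-11) = 12/(-441) + 279/((-11)**2) = 12*(-1/441) + 279/121 = -4/147 + 279*(1/121) = -4/147 + 279/121 = 40529/17787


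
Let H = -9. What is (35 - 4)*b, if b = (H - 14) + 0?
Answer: -713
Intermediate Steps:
b = -23 (b = (-9 - 14) + 0 = -23 + 0 = -23)
(35 - 4)*b = (35 - 4)*(-23) = 31*(-23) = -713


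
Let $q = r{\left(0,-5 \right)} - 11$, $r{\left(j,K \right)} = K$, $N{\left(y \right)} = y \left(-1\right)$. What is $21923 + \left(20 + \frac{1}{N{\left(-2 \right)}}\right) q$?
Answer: $21595$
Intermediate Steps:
$N{\left(y \right)} = - y$
$q = -16$ ($q = -5 - 11 = -16$)
$21923 + \left(20 + \frac{1}{N{\left(-2 \right)}}\right) q = 21923 + \left(20 + \frac{1}{\left(-1\right) \left(-2\right)}\right) \left(-16\right) = 21923 + \left(20 + \frac{1}{2}\right) \left(-16\right) = 21923 + \frac{41}{2} \left(-16\right) = 21923 - 328 = 21595$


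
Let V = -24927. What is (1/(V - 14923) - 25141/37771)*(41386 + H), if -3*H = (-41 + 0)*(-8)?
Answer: -12406609687843/451552305 ≈ -27475.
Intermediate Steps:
H = -328/3 (H = -(-41 + 0)*(-8)/3 = -(-41)*(-8)/3 = -1/3*328 = -328/3 ≈ -109.33)
(1/(V - 14923) - 25141/37771)*(41386 + H) = (1/(-24927 - 14923) - 25141/37771)*(41386 - 328/3) = (1/(-39850) - 25141*1/37771)*(123830/3) = (-1/39850 - 25141/37771)*(123830/3) = -1001906621/1505174350*123830/3 = -12406609687843/451552305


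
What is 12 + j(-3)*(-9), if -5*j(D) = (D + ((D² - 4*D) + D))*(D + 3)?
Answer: 12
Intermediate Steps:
j(D) = -(3 + D)*(D² - 2*D)/5 (j(D) = -(D + ((D² - 4*D) + D))*(D + 3)/5 = -(D + (D² - 3*D))*(3 + D)/5 = -(D² - 2*D)*(3 + D)/5 = -(3 + D)*(D² - 2*D)/5)
12 + j(-3)*(-9) = 12 + ((⅕)*(-3)*(6 - 1*(-3) - 1*(-3)²))*(-9) = 12 + ((⅕)*(-3)*(6 + 3 - 1*9))*(-9) = 12 + ((⅕)*(-3)*(6 + 3 - 9))*(-9) = 12 + ((⅕)*(-3)*0)*(-9) = 12 + 0*(-9) = 12 + 0 = 12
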